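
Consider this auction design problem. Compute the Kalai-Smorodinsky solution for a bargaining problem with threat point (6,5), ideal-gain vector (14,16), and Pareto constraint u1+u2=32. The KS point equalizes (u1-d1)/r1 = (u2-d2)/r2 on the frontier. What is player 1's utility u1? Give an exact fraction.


Step 1: At the KS point, (u1-d1)/r1 = (u2-d2)/r2 = t and u1+u2 = 32
Step 2: u1 = d1 + r1*t and u2 = d2 + r2*t, so (d1 + r1*t) + (d2 + r2*t) = 32
Step 3: t = (32 - 6 - 5)/(14 + 16) = 21/30 = 7/10
Step 4: u1 = d1 + r1*t = 6 + 14 * 7/10 = 79/5
Step 5: (Check: u2 = d2 + r2*t = 81/5; u1+u2 = 79/5 + 81/5 = 32, on the frontier.)

79/5


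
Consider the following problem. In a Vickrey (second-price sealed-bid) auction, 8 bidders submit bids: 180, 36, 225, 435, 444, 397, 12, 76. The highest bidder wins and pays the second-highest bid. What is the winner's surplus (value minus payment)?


Step 1: Sort bids in descending order: 444, 435, 397, 225, 180, 76, 36, 12
Step 2: The winning bid is the highest: 444
Step 3: The payment equals the second-highest bid: 435
Step 4: Surplus = winner's bid - payment = 444 - 435 = 9

9


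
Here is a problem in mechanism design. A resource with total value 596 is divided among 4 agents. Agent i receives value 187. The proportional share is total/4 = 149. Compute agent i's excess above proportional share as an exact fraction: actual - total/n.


Step 1: Proportional share = 596/4 = 149
Step 2: Agent's actual allocation = 187
Step 3: Excess = 187 - 149 = 38

38


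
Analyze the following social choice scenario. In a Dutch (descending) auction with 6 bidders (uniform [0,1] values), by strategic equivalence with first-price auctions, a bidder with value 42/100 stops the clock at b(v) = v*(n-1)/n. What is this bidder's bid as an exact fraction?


Step 1: Dutch auctions are strategically equivalent to first-price auctions
Step 2: The equilibrium bid is b(v) = v*(n-1)/n
Step 3: b = 21/50 * 5/6
Step 4: b = 7/20

7/20


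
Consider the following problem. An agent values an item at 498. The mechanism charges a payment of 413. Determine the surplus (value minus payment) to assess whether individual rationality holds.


Step 1: Surplus = value - payment = 498 - 413 = 85
Step 2: IR is satisfied (surplus >= 0)

85


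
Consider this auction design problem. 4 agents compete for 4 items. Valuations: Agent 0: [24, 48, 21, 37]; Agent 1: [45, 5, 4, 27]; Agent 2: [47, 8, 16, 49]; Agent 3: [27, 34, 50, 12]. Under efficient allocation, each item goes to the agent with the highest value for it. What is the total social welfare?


Step 1: For each item, find the maximum value among all agents.
Step 2: Item 0 -> Agent 2 (value 47)
Step 3: Item 1 -> Agent 0 (value 48)
Step 4: Item 2 -> Agent 3 (value 50)
Step 5: Item 3 -> Agent 2 (value 49)
Step 6: Total welfare = 47 + 48 + 50 + 49 = 194

194


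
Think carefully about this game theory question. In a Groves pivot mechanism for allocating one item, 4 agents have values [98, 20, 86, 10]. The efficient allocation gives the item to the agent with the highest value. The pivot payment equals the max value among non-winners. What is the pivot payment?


Step 1: The efficient winner is agent 0 with value 98
Step 2: Other agents' values: [20, 86, 10]
Step 3: Pivot payment = max(others) = 86
Step 4: The winner pays 86

86


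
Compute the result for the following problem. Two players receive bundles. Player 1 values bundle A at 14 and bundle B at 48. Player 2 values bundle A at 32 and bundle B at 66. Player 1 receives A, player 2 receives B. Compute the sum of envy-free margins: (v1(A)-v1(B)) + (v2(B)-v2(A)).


Step 1: Player 1's margin = v1(A) - v1(B) = 14 - 48 = -34
Step 2: Player 2's margin = v2(B) - v2(A) = 66 - 32 = 34
Step 3: Total margin = -34 + 34 = 0

0


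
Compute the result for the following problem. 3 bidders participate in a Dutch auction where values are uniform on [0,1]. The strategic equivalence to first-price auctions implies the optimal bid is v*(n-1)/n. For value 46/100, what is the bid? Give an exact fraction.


Step 1: Dutch auctions are strategically equivalent to first-price auctions
Step 2: The equilibrium bid is b(v) = v*(n-1)/n
Step 3: b = 23/50 * 2/3
Step 4: b = 23/75

23/75


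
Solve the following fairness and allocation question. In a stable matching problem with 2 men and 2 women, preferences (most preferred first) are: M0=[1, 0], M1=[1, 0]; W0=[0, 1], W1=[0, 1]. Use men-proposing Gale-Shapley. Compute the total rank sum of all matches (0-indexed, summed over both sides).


Step 1: Run Gale-Shapley (men propose, women hold best offer):
  M0 proposes to W1; she accepts
  M1 proposes to W1; rejected
  M1 proposes to W0; she accepts
Step 2: Final matching: W0-M1, W1-M0
Step 3: 0-indexed ranks (man's rank of his match, then woman's): 1 + 1 + 0 + 0
Step 4: Total rank sum = 2

2


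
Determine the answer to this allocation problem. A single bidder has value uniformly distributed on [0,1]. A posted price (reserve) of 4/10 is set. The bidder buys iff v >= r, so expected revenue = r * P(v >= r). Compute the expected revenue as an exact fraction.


Step 1: Posted price r = 2/5, value support [0,1]
Step 2: P(v >= r) = (1 - 2/5)/1 = 3/5
Step 3: Expected revenue = r * P(v >= r) = 2/5 * 3/5
Step 4: Revenue = 6/25

6/25


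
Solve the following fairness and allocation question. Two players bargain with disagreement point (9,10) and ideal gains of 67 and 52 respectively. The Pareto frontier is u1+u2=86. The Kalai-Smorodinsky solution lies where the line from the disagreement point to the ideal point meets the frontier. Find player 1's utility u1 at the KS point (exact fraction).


Step 1: At the KS point, (u1-d1)/r1 = (u2-d2)/r2 = t and u1+u2 = 86
Step 2: u1 = d1 + r1*t and u2 = d2 + r2*t, so (d1 + r1*t) + (d2 + r2*t) = 86
Step 3: t = (86 - 9 - 10)/(67 + 52) = 67/119
Step 4: u1 = d1 + r1*t = 9 + 67 * 67/119 = 5560/119
Step 5: (Check: u2 = d2 + r2*t = 4674/119; u1+u2 = 5560/119 + 4674/119 = 86, on the frontier.)

5560/119


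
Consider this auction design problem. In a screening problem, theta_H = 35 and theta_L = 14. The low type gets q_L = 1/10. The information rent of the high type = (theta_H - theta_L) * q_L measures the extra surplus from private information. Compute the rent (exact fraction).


Step 1: theta_H - theta_L = 35 - 14 = 21
Step 2: Information rent = (theta_H - theta_L) * q_L
Step 3: = 21 * 1/10
Step 4: = 21/10

21/10


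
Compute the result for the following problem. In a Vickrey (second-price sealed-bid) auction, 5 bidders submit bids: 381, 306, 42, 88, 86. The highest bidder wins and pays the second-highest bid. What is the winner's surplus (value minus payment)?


Step 1: Sort bids in descending order: 381, 306, 88, 86, 42
Step 2: The winning bid is the highest: 381
Step 3: The payment equals the second-highest bid: 306
Step 4: Surplus = winner's bid - payment = 381 - 306 = 75

75


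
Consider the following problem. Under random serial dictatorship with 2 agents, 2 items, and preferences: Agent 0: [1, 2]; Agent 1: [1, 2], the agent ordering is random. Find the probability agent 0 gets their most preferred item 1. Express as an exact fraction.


Step 1: Agent 0 wants item 1
Step 2: There are 2 possible orderings of agents
Step 3: In 1 orderings, agent 0 gets item 1
Step 4: Probability = 1/2

1/2


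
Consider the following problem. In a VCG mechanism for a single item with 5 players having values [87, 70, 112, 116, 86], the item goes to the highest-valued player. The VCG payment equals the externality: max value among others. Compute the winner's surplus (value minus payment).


Step 1: The winner is the agent with the highest value: agent 3 with value 116
Step 2: Values of other agents: [87, 70, 112, 86]
Step 3: VCG payment = max of others' values = 112
Step 4: Surplus = 116 - 112 = 4

4


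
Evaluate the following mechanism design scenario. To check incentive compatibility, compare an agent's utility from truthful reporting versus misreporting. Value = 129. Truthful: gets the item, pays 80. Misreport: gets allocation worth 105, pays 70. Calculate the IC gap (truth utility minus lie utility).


Step 1: U(truth) = value - payment = 129 - 80 = 49
Step 2: U(lie) = allocation - payment = 105 - 70 = 35
Step 3: IC gap = 49 - 35 = 14

14


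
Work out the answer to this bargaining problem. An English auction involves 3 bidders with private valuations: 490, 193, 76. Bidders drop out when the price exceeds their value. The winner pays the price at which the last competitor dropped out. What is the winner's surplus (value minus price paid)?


Step 1: Identify the highest value: 490
Step 2: Identify the second-highest value: 193
Step 3: The final price = second-highest value = 193
Step 4: Surplus = 490 - 193 = 297

297


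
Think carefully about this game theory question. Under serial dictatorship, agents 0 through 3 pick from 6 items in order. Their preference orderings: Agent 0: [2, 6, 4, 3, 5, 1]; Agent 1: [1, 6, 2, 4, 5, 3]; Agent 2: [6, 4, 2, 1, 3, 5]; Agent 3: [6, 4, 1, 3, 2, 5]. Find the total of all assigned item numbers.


Step 1: Agent 0 picks item 2
Step 2: Agent 1 picks item 1
Step 3: Agent 2 picks item 6
Step 4: Agent 3 picks item 4
Step 5: Sum = 2 + 1 + 6 + 4 = 13

13


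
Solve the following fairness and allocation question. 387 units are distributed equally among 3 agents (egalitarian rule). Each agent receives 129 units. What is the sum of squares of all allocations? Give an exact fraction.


Step 1: Each agent's share = 387/3 = 129
Step 2: Square of each share = (129)^2 = 16641
Step 3: Sum of squares = 3 * 16641 = 49923

49923


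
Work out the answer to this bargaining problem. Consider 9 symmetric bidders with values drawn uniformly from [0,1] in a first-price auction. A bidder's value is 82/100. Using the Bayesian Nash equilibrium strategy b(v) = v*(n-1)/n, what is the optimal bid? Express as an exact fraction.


Step 1: The symmetric BNE bidding function is b(v) = v * (n-1) / n
Step 2: Substitute v = 41/50 and n = 9
Step 3: b = 41/50 * 8/9
Step 4: b = 164/225

164/225


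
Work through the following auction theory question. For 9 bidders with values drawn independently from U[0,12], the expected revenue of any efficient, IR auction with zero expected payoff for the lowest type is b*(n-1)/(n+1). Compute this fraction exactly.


Step 1: By Revenue Equivalence, expected revenue = b*(n-1)/(n+1)
Step 2: Substituting n = 9, b = 12
Step 3: Revenue = 12*(9-1)/(9+1) = 12*8/10
Step 4: Revenue = 96/10 = 48/5

48/5


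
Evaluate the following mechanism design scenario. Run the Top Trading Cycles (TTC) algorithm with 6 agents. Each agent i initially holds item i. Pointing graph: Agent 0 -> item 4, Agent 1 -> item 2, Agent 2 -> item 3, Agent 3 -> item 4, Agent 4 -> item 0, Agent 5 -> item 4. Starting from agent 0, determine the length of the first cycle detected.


Step 1: Trace the pointer graph from agent 0: 0 -> 4 -> 0
Step 2: A cycle is detected when we revisit agent 0
Step 3: The cycle is: 0 -> 4 -> 0
Step 4: Cycle length = 2

2


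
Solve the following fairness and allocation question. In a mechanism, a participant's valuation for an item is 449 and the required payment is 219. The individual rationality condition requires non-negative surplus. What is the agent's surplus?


Step 1: Surplus = value - payment = 449 - 219 = 230
Step 2: IR is satisfied (surplus >= 0)

230


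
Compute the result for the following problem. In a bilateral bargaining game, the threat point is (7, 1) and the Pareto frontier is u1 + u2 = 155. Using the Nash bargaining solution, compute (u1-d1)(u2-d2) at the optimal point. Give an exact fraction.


Step 1: The Nash solution splits surplus symmetrically above the disagreement point
Step 2: u1 = (total + d1 - d2)/2 = (155 + 7 - 1)/2 = 161/2
Step 3: u2 = (total - d1 + d2)/2 = (155 - 7 + 1)/2 = 149/2
Step 4: Nash product = (161/2 - 7) * (149/2 - 1)
Step 5: = 147/2 * 147/2 = 21609/4

21609/4


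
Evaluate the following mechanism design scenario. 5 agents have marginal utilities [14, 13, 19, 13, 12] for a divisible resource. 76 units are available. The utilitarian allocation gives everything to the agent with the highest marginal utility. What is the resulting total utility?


Step 1: The marginal utilities are [14, 13, 19, 13, 12]
Step 2: The highest marginal utility is 19
Step 3: All 76 units go to that agent
Step 4: Total utility = 19 * 76 = 1444

1444


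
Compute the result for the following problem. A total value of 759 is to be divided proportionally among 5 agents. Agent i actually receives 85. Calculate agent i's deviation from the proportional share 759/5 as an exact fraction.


Step 1: Proportional share = 759/5
Step 2: Agent's actual allocation = 85
Step 3: Excess = 85 - 759/5 = -334/5

-334/5


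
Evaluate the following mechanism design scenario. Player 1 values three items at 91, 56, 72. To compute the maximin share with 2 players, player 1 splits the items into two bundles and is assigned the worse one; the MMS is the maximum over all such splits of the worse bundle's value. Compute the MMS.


Step 1: Item values = 91, 56, 72
Step 2: Enumerate all 2-bundle partitions and take the smaller bundle:
  Partition 1: {91} vs {56,72} -> bundles 91, 128; min = 91
  Partition 2: {56} vs {91,72} -> bundles 56, 163; min = 56
  Partition 3: {72} vs {91,56} -> bundles 72, 147; min = 72
Step 3: MMS = max(91, 56, 72) = 91

91


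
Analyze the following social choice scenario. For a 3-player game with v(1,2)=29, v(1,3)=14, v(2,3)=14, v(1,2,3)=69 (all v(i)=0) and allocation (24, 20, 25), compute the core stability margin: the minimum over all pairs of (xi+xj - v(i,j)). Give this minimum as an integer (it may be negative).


Step 1: Slack for coalition (1,2): x1+x2 - v12 = 44 - 29 = 15
Step 2: Slack for coalition (1,3): x1+x3 - v13 = 49 - 14 = 35
Step 3: Slack for coalition (2,3): x2+x3 - v23 = 45 - 14 = 31
Step 4: Minimum slack = min(15, 35, 31) = 15, attained by (1,2); no pair can gain by deviating, so the allocation is in the core

15


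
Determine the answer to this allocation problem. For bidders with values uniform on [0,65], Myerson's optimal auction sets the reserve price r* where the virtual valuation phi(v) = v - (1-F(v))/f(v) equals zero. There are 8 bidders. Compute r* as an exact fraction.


Step 1: For U[0,65], F(v) = v/65 and f(v) = 1/65
Step 2: phi(v) = v - (1 - v/65)/(1/65) = v - (65 - v) = 2v - 65
Step 3: Set phi(r*) = 0: 2r* - 65 = 0
Step 4: r* = 65/2 (the number of bidders n = 8 does not enter)

65/2


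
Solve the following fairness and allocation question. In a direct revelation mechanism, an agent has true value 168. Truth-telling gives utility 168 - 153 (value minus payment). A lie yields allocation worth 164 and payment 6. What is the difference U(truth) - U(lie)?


Step 1: U(truth) = value - payment = 168 - 153 = 15
Step 2: U(lie) = allocation - payment = 164 - 6 = 158
Step 3: IC gap = 15 - 158 = -143

-143


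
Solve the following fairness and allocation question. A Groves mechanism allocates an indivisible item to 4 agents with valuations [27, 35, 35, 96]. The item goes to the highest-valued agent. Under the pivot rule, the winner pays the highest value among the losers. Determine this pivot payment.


Step 1: The efficient winner is agent 3 with value 96
Step 2: Other agents' values: [27, 35, 35]
Step 3: Pivot payment = max(others) = 35
Step 4: The winner pays 35

35


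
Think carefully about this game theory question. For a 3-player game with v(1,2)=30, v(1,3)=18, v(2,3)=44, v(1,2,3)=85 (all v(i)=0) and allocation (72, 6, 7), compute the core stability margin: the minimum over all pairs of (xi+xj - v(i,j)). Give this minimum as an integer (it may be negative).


Step 1: Slack for coalition (1,2): x1+x2 - v12 = 78 - 30 = 48
Step 2: Slack for coalition (1,3): x1+x3 - v13 = 79 - 18 = 61
Step 3: Slack for coalition (2,3): x2+x3 - v23 = 13 - 44 = -31
Step 4: Minimum slack = min(48, 61, -31) = -31, attained by (2,3); coalition (2,3) can block (slack < 0), so the allocation is not in the core

-31


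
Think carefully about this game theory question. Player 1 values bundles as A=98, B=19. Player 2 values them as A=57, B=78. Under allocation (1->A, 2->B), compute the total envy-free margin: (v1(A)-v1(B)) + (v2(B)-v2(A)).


Step 1: Player 1's margin = v1(A) - v1(B) = 98 - 19 = 79
Step 2: Player 2's margin = v2(B) - v2(A) = 78 - 57 = 21
Step 3: Total margin = 79 + 21 = 100

100


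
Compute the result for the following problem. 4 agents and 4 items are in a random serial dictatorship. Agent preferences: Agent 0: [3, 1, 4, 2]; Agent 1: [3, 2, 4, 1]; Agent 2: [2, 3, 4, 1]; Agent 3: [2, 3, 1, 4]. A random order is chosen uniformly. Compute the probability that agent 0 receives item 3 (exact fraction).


Step 1: Agent 0 wants item 3
Step 2: There are 24 possible orderings of agents
Step 3: In 10 orderings, agent 0 gets item 3
Step 4: Probability = 10/24 = 5/12

5/12


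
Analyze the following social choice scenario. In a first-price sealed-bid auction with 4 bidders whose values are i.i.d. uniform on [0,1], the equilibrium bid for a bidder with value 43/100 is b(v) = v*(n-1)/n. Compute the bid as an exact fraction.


Step 1: The symmetric BNE bidding function is b(v) = v * (n-1) / n
Step 2: Substitute v = 43/100 and n = 4
Step 3: b = 43/100 * 3/4
Step 4: b = 129/400

129/400


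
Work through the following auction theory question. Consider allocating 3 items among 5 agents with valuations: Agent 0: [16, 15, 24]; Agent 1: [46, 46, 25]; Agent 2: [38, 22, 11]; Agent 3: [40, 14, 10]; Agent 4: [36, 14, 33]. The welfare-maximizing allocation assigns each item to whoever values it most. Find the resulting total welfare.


Step 1: For each item, find the maximum value among all agents.
Step 2: Item 0 -> Agent 1 (value 46)
Step 3: Item 1 -> Agent 1 (value 46)
Step 4: Item 2 -> Agent 4 (value 33)
Step 5: Total welfare = 46 + 46 + 33 = 125

125


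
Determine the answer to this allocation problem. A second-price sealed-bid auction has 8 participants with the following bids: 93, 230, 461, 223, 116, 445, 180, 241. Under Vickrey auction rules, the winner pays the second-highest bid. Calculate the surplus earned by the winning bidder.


Step 1: Sort bids in descending order: 461, 445, 241, 230, 223, 180, 116, 93
Step 2: The winning bid is the highest: 461
Step 3: The payment equals the second-highest bid: 445
Step 4: Surplus = winner's bid - payment = 461 - 445 = 16

16


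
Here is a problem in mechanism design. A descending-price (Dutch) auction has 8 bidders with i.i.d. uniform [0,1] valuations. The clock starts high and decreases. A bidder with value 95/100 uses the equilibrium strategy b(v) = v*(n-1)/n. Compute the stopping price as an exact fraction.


Step 1: Dutch auctions are strategically equivalent to first-price auctions
Step 2: The equilibrium bid is b(v) = v*(n-1)/n
Step 3: b = 19/20 * 7/8
Step 4: b = 133/160

133/160


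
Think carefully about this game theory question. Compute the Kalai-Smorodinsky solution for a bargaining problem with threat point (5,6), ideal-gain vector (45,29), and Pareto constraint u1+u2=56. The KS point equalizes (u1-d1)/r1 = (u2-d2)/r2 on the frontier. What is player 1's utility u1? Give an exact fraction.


Step 1: At the KS point, (u1-d1)/r1 = (u2-d2)/r2 = t and u1+u2 = 56
Step 2: u1 = d1 + r1*t and u2 = d2 + r2*t, so (d1 + r1*t) + (d2 + r2*t) = 56
Step 3: t = (56 - 5 - 6)/(45 + 29) = 45/74
Step 4: u1 = d1 + r1*t = 5 + 45 * 45/74 = 2395/74
Step 5: (Check: u2 = d2 + r2*t = 1749/74; u1+u2 = 2395/74 + 1749/74 = 56, on the frontier.)

2395/74


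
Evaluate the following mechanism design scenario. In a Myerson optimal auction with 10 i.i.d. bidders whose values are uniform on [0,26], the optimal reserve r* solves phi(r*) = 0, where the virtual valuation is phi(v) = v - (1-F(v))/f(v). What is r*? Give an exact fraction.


Step 1: For U[0,26], F(v) = v/26 and f(v) = 1/26
Step 2: phi(v) = v - (1 - v/26)/(1/26) = v - (26 - v) = 2v - 26
Step 3: Set phi(r*) = 0: 2r* - 26 = 0
Step 4: r* = 26/2 = 13 (the number of bidders n = 10 does not enter)

13


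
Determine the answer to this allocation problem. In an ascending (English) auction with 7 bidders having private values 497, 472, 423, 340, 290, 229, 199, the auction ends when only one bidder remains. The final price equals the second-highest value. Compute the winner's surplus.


Step 1: Identify the highest value: 497
Step 2: Identify the second-highest value: 472
Step 3: The final price = second-highest value = 472
Step 4: Surplus = 497 - 472 = 25

25


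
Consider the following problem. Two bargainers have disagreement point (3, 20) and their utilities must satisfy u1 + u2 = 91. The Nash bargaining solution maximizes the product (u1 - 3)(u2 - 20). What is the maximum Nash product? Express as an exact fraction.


Step 1: The Nash solution splits surplus symmetrically above the disagreement point
Step 2: u1 = (total + d1 - d2)/2 = (91 + 3 - 20)/2 = 37
Step 3: u2 = (total - d1 + d2)/2 = (91 - 3 + 20)/2 = 54
Step 4: Nash product = (37 - 3) * (54 - 20)
Step 5: = 34 * 34 = 1156

1156


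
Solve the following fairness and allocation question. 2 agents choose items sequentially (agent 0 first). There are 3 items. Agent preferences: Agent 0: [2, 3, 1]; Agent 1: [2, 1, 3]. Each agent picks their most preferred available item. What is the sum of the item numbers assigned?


Step 1: Agent 0 picks item 2
Step 2: Agent 1 picks item 1
Step 3: Sum = 2 + 1 = 3

3


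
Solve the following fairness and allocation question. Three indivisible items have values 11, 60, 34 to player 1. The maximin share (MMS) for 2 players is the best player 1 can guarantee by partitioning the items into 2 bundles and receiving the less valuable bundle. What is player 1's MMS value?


Step 1: Item values = 11, 60, 34
Step 2: Enumerate all 2-bundle partitions and take the smaller bundle:
  Partition 1: {11} vs {60,34} -> bundles 11, 94; min = 11
  Partition 2: {60} vs {11,34} -> bundles 60, 45; min = 45
  Partition 3: {34} vs {11,60} -> bundles 34, 71; min = 34
Step 3: MMS = max(11, 45, 34) = 45

45


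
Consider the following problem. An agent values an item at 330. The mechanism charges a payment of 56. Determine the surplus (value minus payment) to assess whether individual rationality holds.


Step 1: Surplus = value - payment = 330 - 56 = 274
Step 2: IR is satisfied (surplus >= 0)

274


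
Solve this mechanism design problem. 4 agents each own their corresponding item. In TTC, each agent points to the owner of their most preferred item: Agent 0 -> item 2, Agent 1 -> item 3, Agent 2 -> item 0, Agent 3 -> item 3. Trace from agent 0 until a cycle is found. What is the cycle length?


Step 1: Trace the pointer graph from agent 0: 0 -> 2 -> 0
Step 2: A cycle is detected when we revisit agent 0
Step 3: The cycle is: 0 -> 2 -> 0
Step 4: Cycle length = 2

2


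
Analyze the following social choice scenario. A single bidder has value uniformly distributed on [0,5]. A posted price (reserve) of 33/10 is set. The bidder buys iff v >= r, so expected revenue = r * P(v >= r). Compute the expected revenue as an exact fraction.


Step 1: Posted price r = 33/10, value support [0,5]
Step 2: P(v >= r) = (5 - 33/10)/5 = 17/50
Step 3: Expected revenue = r * P(v >= r) = 33/10 * 17/50
Step 4: Revenue = 561/500

561/500


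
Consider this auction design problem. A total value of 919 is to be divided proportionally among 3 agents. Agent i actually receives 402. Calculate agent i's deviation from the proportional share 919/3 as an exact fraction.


Step 1: Proportional share = 919/3
Step 2: Agent's actual allocation = 402
Step 3: Excess = 402 - 919/3 = 287/3

287/3


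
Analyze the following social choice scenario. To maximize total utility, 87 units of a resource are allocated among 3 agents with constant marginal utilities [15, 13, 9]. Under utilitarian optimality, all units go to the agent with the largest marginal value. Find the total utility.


Step 1: The marginal utilities are [15, 13, 9]
Step 2: The highest marginal utility is 15
Step 3: All 87 units go to that agent
Step 4: Total utility = 15 * 87 = 1305

1305


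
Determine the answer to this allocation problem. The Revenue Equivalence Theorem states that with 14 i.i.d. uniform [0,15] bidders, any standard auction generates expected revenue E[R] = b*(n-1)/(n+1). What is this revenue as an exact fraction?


Step 1: By Revenue Equivalence, expected revenue = b*(n-1)/(n+1)
Step 2: Substituting n = 14, b = 15
Step 3: Revenue = 15*(14-1)/(14+1) = 15*13/15
Step 4: Revenue = 195/15 = 13

13


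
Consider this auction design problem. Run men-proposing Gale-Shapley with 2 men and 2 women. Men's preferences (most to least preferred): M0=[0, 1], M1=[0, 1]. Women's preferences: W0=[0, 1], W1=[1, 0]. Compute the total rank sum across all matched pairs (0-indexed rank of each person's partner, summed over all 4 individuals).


Step 1: Run Gale-Shapley (men propose, women hold best offer):
  M0 proposes to W0; she accepts
  M1 proposes to W0; rejected
  M1 proposes to W1; she accepts
Step 2: Final matching: W0-M0, W1-M1
Step 3: 0-indexed ranks (man's rank of his match, then woman's): 0 + 0 + 1 + 0
Step 4: Total rank sum = 1

1


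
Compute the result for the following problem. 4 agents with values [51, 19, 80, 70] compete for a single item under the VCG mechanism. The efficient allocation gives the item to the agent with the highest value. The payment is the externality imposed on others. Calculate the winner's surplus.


Step 1: The winner is the agent with the highest value: agent 2 with value 80
Step 2: Values of other agents: [51, 19, 70]
Step 3: VCG payment = max of others' values = 70
Step 4: Surplus = 80 - 70 = 10

10


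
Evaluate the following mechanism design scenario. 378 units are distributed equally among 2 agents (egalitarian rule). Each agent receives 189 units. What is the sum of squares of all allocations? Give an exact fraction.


Step 1: Each agent's share = 378/2 = 189
Step 2: Square of each share = (189)^2 = 35721
Step 3: Sum of squares = 2 * 35721 = 71442

71442


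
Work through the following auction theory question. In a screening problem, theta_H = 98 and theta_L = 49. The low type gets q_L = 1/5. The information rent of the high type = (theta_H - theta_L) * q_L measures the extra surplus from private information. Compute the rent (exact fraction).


Step 1: theta_H - theta_L = 98 - 49 = 49
Step 2: Information rent = (theta_H - theta_L) * q_L
Step 3: = 49 * 1/5
Step 4: = 49/5

49/5


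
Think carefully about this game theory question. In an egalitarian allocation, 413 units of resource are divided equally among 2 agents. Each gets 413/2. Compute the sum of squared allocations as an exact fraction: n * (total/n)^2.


Step 1: Each agent's share = 413/2
Step 2: Square of each share = (413/2)^2 = 170569/4
Step 3: Sum of squares = 2 * 170569/4 = 170569/2

170569/2


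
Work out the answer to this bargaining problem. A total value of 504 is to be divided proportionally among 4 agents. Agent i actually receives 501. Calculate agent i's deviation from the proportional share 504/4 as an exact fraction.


Step 1: Proportional share = 504/4 = 126
Step 2: Agent's actual allocation = 501
Step 3: Excess = 501 - 126 = 375

375


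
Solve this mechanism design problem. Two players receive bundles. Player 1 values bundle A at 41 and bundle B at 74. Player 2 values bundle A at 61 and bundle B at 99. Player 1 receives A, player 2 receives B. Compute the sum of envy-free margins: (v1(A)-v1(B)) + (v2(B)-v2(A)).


Step 1: Player 1's margin = v1(A) - v1(B) = 41 - 74 = -33
Step 2: Player 2's margin = v2(B) - v2(A) = 99 - 61 = 38
Step 3: Total margin = -33 + 38 = 5

5


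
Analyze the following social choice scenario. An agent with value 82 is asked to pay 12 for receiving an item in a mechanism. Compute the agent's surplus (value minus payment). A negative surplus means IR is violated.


Step 1: Surplus = value - payment = 82 - 12 = 70
Step 2: IR is satisfied (surplus >= 0)

70


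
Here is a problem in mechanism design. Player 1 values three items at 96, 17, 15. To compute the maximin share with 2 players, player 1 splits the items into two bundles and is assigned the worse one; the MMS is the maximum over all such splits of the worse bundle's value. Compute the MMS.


Step 1: Item values = 96, 17, 15
Step 2: Enumerate all 2-bundle partitions and take the smaller bundle:
  Partition 1: {96} vs {17,15} -> bundles 96, 32; min = 32
  Partition 2: {17} vs {96,15} -> bundles 17, 111; min = 17
  Partition 3: {15} vs {96,17} -> bundles 15, 113; min = 15
Step 3: MMS = max(32, 17, 15) = 32

32


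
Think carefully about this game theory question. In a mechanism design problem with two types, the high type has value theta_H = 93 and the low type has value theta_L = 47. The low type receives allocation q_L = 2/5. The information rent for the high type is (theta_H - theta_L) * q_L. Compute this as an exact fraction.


Step 1: theta_H - theta_L = 93 - 47 = 46
Step 2: Information rent = (theta_H - theta_L) * q_L
Step 3: = 46 * 2/5
Step 4: = 92/5

92/5


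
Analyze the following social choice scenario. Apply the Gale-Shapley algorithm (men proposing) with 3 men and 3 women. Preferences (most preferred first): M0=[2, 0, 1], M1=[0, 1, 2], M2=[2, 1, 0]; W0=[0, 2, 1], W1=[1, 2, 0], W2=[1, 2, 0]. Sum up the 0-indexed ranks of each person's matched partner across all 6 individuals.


Step 1: Run Gale-Shapley (men propose, women hold best offer):
  M0 proposes to W2; she accepts
  M1 proposes to W0; she accepts
  M2 proposes to W2; she switches from M0
  M0 proposes to W0; she switches from M1
  M1 proposes to W1; she accepts
Step 2: Final matching: W0-M0, W1-M1, W2-M2
Step 3: 0-indexed ranks (man's rank of his match, then woman's): 1 + 0 + 1 + 0 + 0 + 1
Step 4: Total rank sum = 3

3


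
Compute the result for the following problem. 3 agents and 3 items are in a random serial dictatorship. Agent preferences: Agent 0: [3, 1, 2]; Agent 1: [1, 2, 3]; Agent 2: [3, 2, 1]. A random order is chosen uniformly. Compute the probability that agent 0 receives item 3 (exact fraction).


Step 1: Agent 0 wants item 3
Step 2: There are 6 possible orderings of agents
Step 3: In 3 orderings, agent 0 gets item 3
Step 4: Probability = 3/6 = 1/2

1/2


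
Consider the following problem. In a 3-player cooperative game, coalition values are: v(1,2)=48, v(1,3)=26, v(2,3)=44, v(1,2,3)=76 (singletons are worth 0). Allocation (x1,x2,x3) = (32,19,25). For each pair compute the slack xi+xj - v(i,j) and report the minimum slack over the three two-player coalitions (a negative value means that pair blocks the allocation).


Step 1: Slack for coalition (1,2): x1+x2 - v12 = 51 - 48 = 3
Step 2: Slack for coalition (1,3): x1+x3 - v13 = 57 - 26 = 31
Step 3: Slack for coalition (2,3): x2+x3 - v23 = 44 - 44 = 0
Step 4: Minimum slack = min(3, 31, 0) = 0, attained by (2,3); no pair can gain by deviating, so the allocation is in the core

0


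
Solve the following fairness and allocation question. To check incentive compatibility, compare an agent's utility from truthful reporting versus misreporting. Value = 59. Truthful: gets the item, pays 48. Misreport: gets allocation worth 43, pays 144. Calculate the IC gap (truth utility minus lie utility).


Step 1: U(truth) = value - payment = 59 - 48 = 11
Step 2: U(lie) = allocation - payment = 43 - 144 = -101
Step 3: IC gap = 11 - (-101) = 112

112


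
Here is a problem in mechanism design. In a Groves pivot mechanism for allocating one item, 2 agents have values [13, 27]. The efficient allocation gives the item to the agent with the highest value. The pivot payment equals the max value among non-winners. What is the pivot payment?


Step 1: The efficient winner is agent 1 with value 27
Step 2: Other agents' values: [13]
Step 3: Pivot payment = max(others) = 13
Step 4: The winner pays 13

13


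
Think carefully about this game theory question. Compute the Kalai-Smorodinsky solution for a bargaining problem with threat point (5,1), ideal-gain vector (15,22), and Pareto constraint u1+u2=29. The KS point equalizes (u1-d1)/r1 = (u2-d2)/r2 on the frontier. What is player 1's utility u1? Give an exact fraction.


Step 1: At the KS point, (u1-d1)/r1 = (u2-d2)/r2 = t and u1+u2 = 29
Step 2: u1 = d1 + r1*t and u2 = d2 + r2*t, so (d1 + r1*t) + (d2 + r2*t) = 29
Step 3: t = (29 - 5 - 1)/(15 + 22) = 23/37
Step 4: u1 = d1 + r1*t = 5 + 15 * 23/37 = 530/37
Step 5: (Check: u2 = d2 + r2*t = 543/37; u1+u2 = 530/37 + 543/37 = 29, on the frontier.)

530/37


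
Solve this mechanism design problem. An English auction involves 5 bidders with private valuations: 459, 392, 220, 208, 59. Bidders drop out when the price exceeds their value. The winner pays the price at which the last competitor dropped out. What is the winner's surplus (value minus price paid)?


Step 1: Identify the highest value: 459
Step 2: Identify the second-highest value: 392
Step 3: The final price = second-highest value = 392
Step 4: Surplus = 459 - 392 = 67

67


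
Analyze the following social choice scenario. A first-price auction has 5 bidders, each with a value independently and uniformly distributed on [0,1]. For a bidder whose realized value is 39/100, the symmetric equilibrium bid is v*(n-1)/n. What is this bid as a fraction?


Step 1: The symmetric BNE bidding function is b(v) = v * (n-1) / n
Step 2: Substitute v = 39/100 and n = 5
Step 3: b = 39/100 * 4/5
Step 4: b = 39/125

39/125


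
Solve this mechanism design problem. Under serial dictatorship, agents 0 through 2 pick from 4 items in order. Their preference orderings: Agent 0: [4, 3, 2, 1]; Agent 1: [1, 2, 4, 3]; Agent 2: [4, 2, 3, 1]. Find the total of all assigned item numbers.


Step 1: Agent 0 picks item 4
Step 2: Agent 1 picks item 1
Step 3: Agent 2 picks item 2
Step 4: Sum = 4 + 1 + 2 = 7

7


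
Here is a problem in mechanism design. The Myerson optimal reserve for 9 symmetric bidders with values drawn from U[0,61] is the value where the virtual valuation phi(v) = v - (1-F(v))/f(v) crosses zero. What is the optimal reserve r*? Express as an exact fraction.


Step 1: For U[0,61], F(v) = v/61 and f(v) = 1/61
Step 2: phi(v) = v - (1 - v/61)/(1/61) = v - (61 - v) = 2v - 61
Step 3: Set phi(r*) = 0: 2r* - 61 = 0
Step 4: r* = 61/2 (the number of bidders n = 9 does not enter)

61/2


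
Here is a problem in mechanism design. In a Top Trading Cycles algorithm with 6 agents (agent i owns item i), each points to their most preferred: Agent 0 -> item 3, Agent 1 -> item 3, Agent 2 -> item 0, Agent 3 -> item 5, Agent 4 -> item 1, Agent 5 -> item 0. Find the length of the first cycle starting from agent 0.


Step 1: Trace the pointer graph from agent 0: 0 -> 3 -> 5 -> 0
Step 2: A cycle is detected when we revisit agent 0
Step 3: The cycle is: 0 -> 3 -> 5 -> 0
Step 4: Cycle length = 3

3


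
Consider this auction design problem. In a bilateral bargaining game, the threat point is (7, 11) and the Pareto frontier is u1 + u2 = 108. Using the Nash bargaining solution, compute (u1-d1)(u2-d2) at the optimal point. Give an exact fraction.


Step 1: The Nash solution splits surplus symmetrically above the disagreement point
Step 2: u1 = (total + d1 - d2)/2 = (108 + 7 - 11)/2 = 52
Step 3: u2 = (total - d1 + d2)/2 = (108 - 7 + 11)/2 = 56
Step 4: Nash product = (52 - 7) * (56 - 11)
Step 5: = 45 * 45 = 2025

2025


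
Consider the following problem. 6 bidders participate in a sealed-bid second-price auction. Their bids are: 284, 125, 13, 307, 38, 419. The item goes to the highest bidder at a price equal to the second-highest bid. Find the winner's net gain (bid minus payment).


Step 1: Sort bids in descending order: 419, 307, 284, 125, 38, 13
Step 2: The winning bid is the highest: 419
Step 3: The payment equals the second-highest bid: 307
Step 4: Surplus = winner's bid - payment = 419 - 307 = 112

112


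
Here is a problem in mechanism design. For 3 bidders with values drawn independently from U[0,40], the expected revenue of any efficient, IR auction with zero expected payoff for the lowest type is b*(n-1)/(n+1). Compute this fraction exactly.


Step 1: By Revenue Equivalence, expected revenue = b*(n-1)/(n+1)
Step 2: Substituting n = 3, b = 40
Step 3: Revenue = 40*(3-1)/(3+1) = 40*2/4
Step 4: Revenue = 80/4 = 20

20


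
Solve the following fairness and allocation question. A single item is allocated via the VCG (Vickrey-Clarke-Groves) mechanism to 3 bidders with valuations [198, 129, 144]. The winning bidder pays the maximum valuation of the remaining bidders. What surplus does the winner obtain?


Step 1: The winner is the agent with the highest value: agent 0 with value 198
Step 2: Values of other agents: [129, 144]
Step 3: VCG payment = max of others' values = 144
Step 4: Surplus = 198 - 144 = 54

54


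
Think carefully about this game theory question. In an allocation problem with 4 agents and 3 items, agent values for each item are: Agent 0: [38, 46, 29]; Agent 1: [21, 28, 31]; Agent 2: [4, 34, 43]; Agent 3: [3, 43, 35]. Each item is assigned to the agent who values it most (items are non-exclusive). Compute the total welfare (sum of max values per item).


Step 1: For each item, find the maximum value among all agents.
Step 2: Item 0 -> Agent 0 (value 38)
Step 3: Item 1 -> Agent 0 (value 46)
Step 4: Item 2 -> Agent 2 (value 43)
Step 5: Total welfare = 38 + 46 + 43 = 127

127


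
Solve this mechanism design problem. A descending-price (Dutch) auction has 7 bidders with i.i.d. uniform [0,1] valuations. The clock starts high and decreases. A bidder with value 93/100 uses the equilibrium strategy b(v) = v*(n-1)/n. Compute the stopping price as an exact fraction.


Step 1: Dutch auctions are strategically equivalent to first-price auctions
Step 2: The equilibrium bid is b(v) = v*(n-1)/n
Step 3: b = 93/100 * 6/7
Step 4: b = 279/350

279/350


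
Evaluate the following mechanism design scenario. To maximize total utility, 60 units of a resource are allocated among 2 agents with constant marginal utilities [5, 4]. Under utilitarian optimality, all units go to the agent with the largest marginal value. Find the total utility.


Step 1: The marginal utilities are [5, 4]
Step 2: The highest marginal utility is 5
Step 3: All 60 units go to that agent
Step 4: Total utility = 5 * 60 = 300

300


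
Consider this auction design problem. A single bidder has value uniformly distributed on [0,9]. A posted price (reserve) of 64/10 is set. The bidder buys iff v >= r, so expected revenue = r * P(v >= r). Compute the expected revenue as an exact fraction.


Step 1: Posted price r = 32/5, value support [0,9]
Step 2: P(v >= r) = (9 - 32/5)/9 = 13/45
Step 3: Expected revenue = r * P(v >= r) = 32/5 * 13/45
Step 4: Revenue = 416/225

416/225


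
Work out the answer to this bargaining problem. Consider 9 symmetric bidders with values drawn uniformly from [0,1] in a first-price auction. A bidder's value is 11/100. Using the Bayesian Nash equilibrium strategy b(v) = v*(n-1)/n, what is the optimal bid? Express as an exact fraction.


Step 1: The symmetric BNE bidding function is b(v) = v * (n-1) / n
Step 2: Substitute v = 11/100 and n = 9
Step 3: b = 11/100 * 8/9
Step 4: b = 22/225

22/225


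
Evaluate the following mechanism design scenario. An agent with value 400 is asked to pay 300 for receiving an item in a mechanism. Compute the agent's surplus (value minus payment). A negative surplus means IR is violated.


Step 1: Surplus = value - payment = 400 - 300 = 100
Step 2: IR is satisfied (surplus >= 0)

100


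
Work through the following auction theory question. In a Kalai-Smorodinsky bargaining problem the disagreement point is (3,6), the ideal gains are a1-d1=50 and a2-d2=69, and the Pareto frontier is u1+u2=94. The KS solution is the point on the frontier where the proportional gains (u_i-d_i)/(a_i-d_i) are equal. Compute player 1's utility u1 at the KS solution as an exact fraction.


Step 1: At the KS point, (u1-d1)/r1 = (u2-d2)/r2 = t and u1+u2 = 94
Step 2: u1 = d1 + r1*t and u2 = d2 + r2*t, so (d1 + r1*t) + (d2 + r2*t) = 94
Step 3: t = (94 - 3 - 6)/(50 + 69) = 85/119 = 5/7
Step 4: u1 = d1 + r1*t = 3 + 50 * 5/7 = 271/7
Step 5: (Check: u2 = d2 + r2*t = 387/7; u1+u2 = 271/7 + 387/7 = 94, on the frontier.)

271/7
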